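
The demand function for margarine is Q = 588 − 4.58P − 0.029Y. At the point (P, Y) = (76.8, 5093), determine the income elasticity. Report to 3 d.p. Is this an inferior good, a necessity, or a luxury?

At P = 76.8, Y = 5093: Q = 88.559.
Holding P constant, ∂Q/∂Y = −0.029.
η_Y = (∂Q/∂Y)·(Y/Q) = -0.029 × (5093/88.559) = -1.668.
Since η < 0, this is an inferior good.

-1.668 (inferior good)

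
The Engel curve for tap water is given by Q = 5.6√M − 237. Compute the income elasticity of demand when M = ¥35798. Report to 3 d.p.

At M = 35798: Q = 822.540.
dQ/dM = 5.6/(2√M) = 0.0147989 at this income.
η = (dQ/dM)·(M/Q) = 0.0147989 × (35798/822.540) = 0.644.

0.644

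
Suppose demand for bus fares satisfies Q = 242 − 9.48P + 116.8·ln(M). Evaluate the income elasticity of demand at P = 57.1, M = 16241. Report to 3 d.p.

At P = 57.1, M = 16241: Q = 833.102.
Holding P constant, ∂Q/∂M = 116.8/M = 0.00719168.
η_M = (∂Q/∂M)·(M/Q) = 0.00719168 × (16241/833.102) = 0.140.

0.140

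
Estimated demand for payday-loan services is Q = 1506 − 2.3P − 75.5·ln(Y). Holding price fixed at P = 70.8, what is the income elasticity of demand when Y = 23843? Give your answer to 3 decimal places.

-0.130

At P = 70.8, Y = 23843: Q = 582.177.
Holding P constant, ∂Q/∂Y = -75.5/Y = -0.00316655.
η_Y = (∂Q/∂Y)·(Y/Q) = -0.00316655 × (23843/582.177) = -0.130.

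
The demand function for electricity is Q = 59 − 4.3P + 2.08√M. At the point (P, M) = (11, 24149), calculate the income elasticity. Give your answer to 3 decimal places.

0.483

At P = 11, M = 24149: Q = 334.931.
Holding P constant, ∂Q/∂M = 2.08/(2√M) = 0.00669243.
η_M = (∂Q/∂M)·(M/Q) = 0.00669243 × (24149/334.931) = 0.483.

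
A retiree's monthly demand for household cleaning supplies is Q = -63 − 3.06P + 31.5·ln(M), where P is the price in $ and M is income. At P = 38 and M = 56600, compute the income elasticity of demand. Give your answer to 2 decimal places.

At P = 38, M = 56600: Q = 165.449.
Holding P constant, ∂Q/∂M = 31.5/M = 0.000556537.
η_M = (∂Q/∂M)·(M/Q) = 0.000556537 × (56600/165.449) = 0.19.

0.19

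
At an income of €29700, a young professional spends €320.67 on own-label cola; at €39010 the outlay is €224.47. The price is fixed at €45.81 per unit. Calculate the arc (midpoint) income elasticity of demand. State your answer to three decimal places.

-1.302

With a constant price, Q₁ = 320.67/45.81 = 7.000 and Q₂ = 224.47/45.81 = 4.900 (equivalently, work directly with expenditure since P cancels).
Midpoint %ΔQ = (224.47 − 320.67)/272.57 = -0.35294; midpoint %ΔI = (39010 − 29700)/34355 = 0.27099.
η = -0.35294 / 0.27099 = -1.302.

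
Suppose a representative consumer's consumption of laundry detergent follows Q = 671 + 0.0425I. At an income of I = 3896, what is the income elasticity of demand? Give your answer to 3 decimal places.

0.198

At I = 3896: Q = 836.580.
dQ/dI = 0.0425.
η = (dQ/dI)·(I/Q) = 0.0425 × (3896/836.580) = 0.198.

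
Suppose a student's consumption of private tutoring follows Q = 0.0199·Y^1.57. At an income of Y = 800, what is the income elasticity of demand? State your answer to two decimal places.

1.57

For Q = A·Y^β the income elasticity is constant and equal to β.
Here β = 1.57, so η = 1.57.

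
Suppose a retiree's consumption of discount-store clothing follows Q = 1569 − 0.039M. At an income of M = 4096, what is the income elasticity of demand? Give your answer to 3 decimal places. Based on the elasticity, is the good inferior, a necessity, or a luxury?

At M = 4096: Q = 1409.256.
dQ/dM = −0.039.
η = (dQ/dM)·(M/Q) = -0.039 × (4096/1409.256) = -0.113.
Since η < 0, the good is an inferior good.

-0.113 (inferior good)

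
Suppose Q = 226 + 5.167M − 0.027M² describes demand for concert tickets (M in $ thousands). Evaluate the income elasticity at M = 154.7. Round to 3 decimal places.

At M = 154.7: Q = 379.1685.
dQ/dM = 5.167 − 0.054M = -3.18680.
η = (dQ/dM)·(M/Q) = -3.18680 × (154.7/379.1685) = -1.300.

-1.300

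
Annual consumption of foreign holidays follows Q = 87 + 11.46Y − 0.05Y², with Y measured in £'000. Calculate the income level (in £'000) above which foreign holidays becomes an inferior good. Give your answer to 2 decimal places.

114.60

dQ/dY = 11.46 − 0.1Y.
The good is inferior where dQ/dY < 0. Setting dQ/dY = 0 gives Y = 11.46 / 0.1 = 114.60.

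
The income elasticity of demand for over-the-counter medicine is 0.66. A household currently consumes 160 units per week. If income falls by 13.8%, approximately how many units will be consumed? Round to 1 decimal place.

145.4

%ΔQ ≈ η × %ΔI = 0.66 × (-13.8%) = -9.108%.
New Q ≈ 160 × (1 − 0.09108) = 145.4.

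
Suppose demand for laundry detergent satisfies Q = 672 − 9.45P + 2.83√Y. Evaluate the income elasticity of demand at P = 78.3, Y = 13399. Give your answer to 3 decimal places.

0.631

At P = 78.3, Y = 13399: Q = 259.649.
Holding P constant, ∂Q/∂Y = 2.83/(2√Y) = 0.0122242.
η_Y = (∂Q/∂Y)·(Y/Q) = 0.0122242 × (13399/259.649) = 0.631.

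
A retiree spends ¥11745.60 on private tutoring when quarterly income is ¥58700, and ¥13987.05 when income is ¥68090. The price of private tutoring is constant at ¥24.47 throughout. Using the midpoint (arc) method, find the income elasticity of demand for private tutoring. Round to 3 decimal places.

1.176

With a constant price, Q₁ = 11745.60/24.47 = 480.000 and Q₂ = 13987.05/24.47 = 571.600 (equivalently, work directly with expenditure since P cancels).
Midpoint %ΔQ = (13987.05 − 11745.60)/12866.33 = 0.17421; midpoint %ΔI = (68090 − 58700)/63395 = 0.14812.
η = 0.17421 / 0.14812 = 1.176.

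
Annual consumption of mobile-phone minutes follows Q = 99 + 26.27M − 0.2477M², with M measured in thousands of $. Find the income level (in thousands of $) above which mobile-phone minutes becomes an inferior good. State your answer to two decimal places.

53.03

dQ/dM = 26.27 − 0.4954M.
The good is inferior where dQ/dM < 0. Setting dQ/dM = 0 gives M = 26.27 / 0.4954 = 53.03.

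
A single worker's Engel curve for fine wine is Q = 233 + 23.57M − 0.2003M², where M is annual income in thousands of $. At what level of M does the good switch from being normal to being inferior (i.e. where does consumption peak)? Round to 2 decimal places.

dQ/dM = 23.57 − 0.4006M.
The good is inferior where dQ/dM < 0. Setting dQ/dM = 0 gives M = 23.57 / 0.4006 = 58.84.

58.84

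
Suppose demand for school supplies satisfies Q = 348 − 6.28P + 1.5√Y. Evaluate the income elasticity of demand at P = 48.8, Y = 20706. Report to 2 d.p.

At P = 48.8, Y = 20706: Q = 257.380.
Holding P constant, ∂Q/∂Y = 1.5/(2√Y) = 0.00521211.
η_Y = (∂Q/∂Y)·(Y/Q) = 0.00521211 × (20706/257.380) = 0.42.

0.42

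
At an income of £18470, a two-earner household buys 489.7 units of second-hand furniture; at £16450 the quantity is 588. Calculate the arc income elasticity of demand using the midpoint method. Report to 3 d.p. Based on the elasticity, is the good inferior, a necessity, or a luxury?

ΔQ = 588 − 489.7 = 98.3; midpoint Q̄ = (489.7 + 588)/2 = 538.85.
ΔI = 16450 − 18470 = -2020; midpoint Ī = (18470 + 16450)/2 = 17460.
η = (ΔQ/Q̄) ÷ (ΔI/Ī) = (98.3/538.85) ÷ (-2020/17460) = -1.577.
η < 0 ⇒ inferior good.

-1.577 (inferior good)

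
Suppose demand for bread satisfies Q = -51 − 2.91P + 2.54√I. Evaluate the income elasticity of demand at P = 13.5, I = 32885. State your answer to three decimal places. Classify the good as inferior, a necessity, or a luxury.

0.622 (necessity)

At P = 13.5, I = 32885: Q = 370.324.
Holding P constant, ∂Q/∂I = 2.54/(2√I) = 0.00700333.
η_I = (∂Q/∂I)·(I/Q) = 0.00700333 × (32885/370.324) = 0.622.
Since 0 < η < 1, this is a necessity.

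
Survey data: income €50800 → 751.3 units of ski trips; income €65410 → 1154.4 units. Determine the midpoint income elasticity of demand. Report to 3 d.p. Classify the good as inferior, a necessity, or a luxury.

ΔQ = 1154.4 − 751.3 = 403.1; midpoint Q̄ = (751.3 + 1154.4)/2 = 952.85.
ΔI = 65410 − 50800 = 14610; midpoint Ī = (50800 + 65410)/2 = 58105.
η = (ΔQ/Q̄) ÷ (ΔI/Ī) = (403.1/952.85) ÷ (14610/58105) = 1.682.
η > 1 ⇒ luxury.

1.682 (luxury)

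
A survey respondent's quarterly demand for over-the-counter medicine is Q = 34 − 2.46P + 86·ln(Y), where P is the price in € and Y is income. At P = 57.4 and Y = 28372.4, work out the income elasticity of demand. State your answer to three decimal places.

0.111

At P = 57.4, Y = 28372.4: Q = 774.569.
Holding P constant, ∂Q/∂Y = 86/Y = 0.00303111.
η_Y = (∂Q/∂Y)·(Y/Q) = 0.00303111 × (28372.4/774.569) = 0.111.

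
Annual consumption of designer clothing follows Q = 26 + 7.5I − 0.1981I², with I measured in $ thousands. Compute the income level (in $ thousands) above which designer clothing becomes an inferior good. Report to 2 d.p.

18.93

dQ/dI = 7.5 − 0.3962I.
The good is inferior where dQ/dI < 0. Setting dQ/dI = 0 gives I = 7.5 / 0.3962 = 18.93.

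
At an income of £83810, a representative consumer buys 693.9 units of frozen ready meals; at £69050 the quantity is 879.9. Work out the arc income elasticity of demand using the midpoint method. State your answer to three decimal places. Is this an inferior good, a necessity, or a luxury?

-1.224 (inferior good)

ΔQ = 879.9 − 693.9 = 186; midpoint Q̄ = (693.9 + 879.9)/2 = 786.9.
ΔI = 69050 − 83810 = -14760; midpoint Ī = (83810 + 69050)/2 = 76430.
η = (ΔQ/Q̄) ÷ (ΔI/Ī) = (186/786.9) ÷ (-14760/76430) = -1.224.
η < 0 ⇒ inferior good.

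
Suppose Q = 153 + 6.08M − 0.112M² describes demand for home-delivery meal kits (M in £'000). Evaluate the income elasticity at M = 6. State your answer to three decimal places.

0.153

At M = 6: Q = 185.4480.
dQ/dM = 6.08 − 0.224M = 4.73600.
η = (dQ/dM)·(M/Q) = 4.73600 × (6/185.4480) = 0.153.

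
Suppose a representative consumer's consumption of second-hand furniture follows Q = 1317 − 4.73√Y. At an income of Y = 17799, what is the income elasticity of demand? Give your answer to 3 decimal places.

At Y = 17799: Q = 685.957.
dQ/dY = -4.73/(2√Y) = -0.0177269 at this income.
η = (dQ/dY)·(Y/Q) = -0.0177269 × (17799/685.957) = -0.460.

-0.460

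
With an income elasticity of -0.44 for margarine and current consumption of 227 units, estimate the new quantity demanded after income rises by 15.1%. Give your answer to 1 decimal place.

211.9

%ΔQ ≈ η × %ΔI = -0.44 × 15.1% = -6.644%.
New Q ≈ 227 × (1 − 0.06644) = 211.9.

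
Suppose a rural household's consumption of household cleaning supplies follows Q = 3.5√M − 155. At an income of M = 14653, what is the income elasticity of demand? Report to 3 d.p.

At M = 14653: Q = 268.674.
dQ/dM = 3.5/(2√M) = 0.0144569 at this income.
η = (dQ/dM)·(M/Q) = 0.0144569 × (14653/268.674) = 0.788.

0.788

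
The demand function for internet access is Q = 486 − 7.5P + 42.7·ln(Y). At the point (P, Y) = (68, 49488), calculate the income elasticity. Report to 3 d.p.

At P = 68, Y = 49488: Q = 437.565.
Holding P constant, ∂Q/∂Y = 42.7/Y = 0.000862835.
η_Y = (∂Q/∂Y)·(Y/Q) = 0.000862835 × (49488/437.565) = 0.098.

0.098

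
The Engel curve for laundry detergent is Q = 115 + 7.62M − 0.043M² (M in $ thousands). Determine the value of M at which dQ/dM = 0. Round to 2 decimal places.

88.60

dQ/dM = 7.62 − 0.086M.
The good is inferior where dQ/dM < 0. Setting dQ/dM = 0 gives M = 7.62 / 0.086 = 88.60.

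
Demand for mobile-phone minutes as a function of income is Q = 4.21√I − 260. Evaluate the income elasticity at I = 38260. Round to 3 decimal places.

At I = 38260: Q = 563.483.
dQ/dI = 4.21/(2√I) = 0.0107617 at this income.
η = (dQ/dI)·(I/Q) = 0.0107617 × (38260/563.483) = 0.731.

0.731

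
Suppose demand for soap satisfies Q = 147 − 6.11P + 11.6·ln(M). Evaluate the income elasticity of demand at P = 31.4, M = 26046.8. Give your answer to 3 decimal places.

0.159

At P = 31.4, M = 26046.8: Q = 73.091.
Holding P constant, ∂Q/∂M = 11.6/M = 0.000445352.
η_M = (∂Q/∂M)·(M/Q) = 0.000445352 × (26046.8/73.091) = 0.159.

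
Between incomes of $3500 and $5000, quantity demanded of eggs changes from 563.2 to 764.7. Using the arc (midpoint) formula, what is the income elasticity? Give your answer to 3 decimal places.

0.860

ΔQ = 764.7 − 563.2 = 201.5; midpoint Q̄ = (563.2 + 764.7)/2 = 663.95.
ΔI = 5000 − 3500 = 1500; midpoint Ī = (3500 + 5000)/2 = 4250.
η = (ΔQ/Q̄) ÷ (ΔI/Ī) = (201.5/663.95) ÷ (1500/4250) = 0.860.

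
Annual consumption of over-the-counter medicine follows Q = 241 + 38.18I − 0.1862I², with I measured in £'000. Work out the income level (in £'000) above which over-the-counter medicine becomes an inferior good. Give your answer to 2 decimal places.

102.52

dQ/dI = 38.18 − 0.3724I.
The good is inferior where dQ/dI < 0. Setting dQ/dI = 0 gives I = 38.18 / 0.3724 = 102.52.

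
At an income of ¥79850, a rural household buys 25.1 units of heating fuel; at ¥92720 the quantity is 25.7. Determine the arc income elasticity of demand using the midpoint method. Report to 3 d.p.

0.158

ΔQ = 25.7 − 25.1 = 0.6; midpoint Q̄ = (25.1 + 25.7)/2 = 25.4.
ΔI = 92720 − 79850 = 12870; midpoint Ī = (79850 + 92720)/2 = 86285.
η = (ΔQ/Q̄) ÷ (ΔI/Ī) = (0.6/25.4) ÷ (12870/86285) = 0.158.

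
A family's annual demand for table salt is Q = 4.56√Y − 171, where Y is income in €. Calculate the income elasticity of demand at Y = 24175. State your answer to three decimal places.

At Y = 24175: Q = 538.003.
dQ/dY = 4.56/(2√Y) = 0.014664 at this income.
η = (dQ/dY)·(Y/Q) = 0.014664 × (24175/538.003) = 0.659.

0.659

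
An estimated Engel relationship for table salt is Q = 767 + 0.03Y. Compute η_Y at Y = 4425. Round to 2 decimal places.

At Y = 4425: Q = 899.750.
dQ/dY = 0.03.
η = (dQ/dY)·(Y/Q) = 0.03 × (4425/899.750) = 0.15.

0.15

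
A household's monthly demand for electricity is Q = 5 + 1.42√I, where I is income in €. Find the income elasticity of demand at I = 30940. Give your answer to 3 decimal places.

0.490

At I = 30940: Q = 254.775.
dQ/dI = 1.42/(2√I) = 0.00403644 at this income.
η = (dQ/dI)·(I/Q) = 0.00403644 × (30940/254.775) = 0.490.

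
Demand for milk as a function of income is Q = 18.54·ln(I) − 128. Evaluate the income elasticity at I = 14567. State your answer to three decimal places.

At I = 14567: Q = 49.734.
dQ/dI = 18.54/I = 0.00127274 at this income.
η = (dQ/dI)·(I/Q) = 0.00127274 × (14567/49.734) = 0.373.

0.373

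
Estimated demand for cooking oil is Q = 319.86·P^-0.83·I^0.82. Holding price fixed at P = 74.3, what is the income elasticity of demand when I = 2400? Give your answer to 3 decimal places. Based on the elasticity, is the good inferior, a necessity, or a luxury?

0.820 (necessity)

For a multiplicative demand Q = A·P^α·I^β, the income elasticity is β everywhere.
Here β = 0.82, so η = 0.820.
Since 0 < η < 1, this is a necessity.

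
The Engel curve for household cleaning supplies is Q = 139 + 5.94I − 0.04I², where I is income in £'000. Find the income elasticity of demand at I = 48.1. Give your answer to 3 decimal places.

0.303

At I = 48.1: Q = 332.1696.
dQ/dI = 5.94 − 0.08I = 2.09200.
η = (dQ/dI)·(I/Q) = 2.09200 × (48.1/332.1696) = 0.303.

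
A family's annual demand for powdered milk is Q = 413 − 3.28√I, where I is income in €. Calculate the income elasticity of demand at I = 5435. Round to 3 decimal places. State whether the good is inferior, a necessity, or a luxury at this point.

-0.706 (inferior good)

At I = 5435: Q = 171.190.
dQ/dI = -3.28/(2√I) = -0.0222456 at this income.
η = (dQ/dI)·(I/Q) = -0.0222456 × (5435/171.190) = -0.706.
Since η < 0, the good is an inferior good.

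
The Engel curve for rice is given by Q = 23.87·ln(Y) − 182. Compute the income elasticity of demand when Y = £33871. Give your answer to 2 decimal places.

0.36

At Y = 33871: Q = 66.972.
dQ/dY = 23.87/Y = 0.000704733 at this income.
η = (dQ/dY)·(Y/Q) = 0.000704733 × (33871/66.972) = 0.36.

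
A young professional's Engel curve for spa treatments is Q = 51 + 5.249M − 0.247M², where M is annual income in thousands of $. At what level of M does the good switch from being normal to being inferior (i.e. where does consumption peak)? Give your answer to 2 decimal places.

10.63

dQ/dM = 5.249 − 0.494M.
The good is inferior where dQ/dM < 0. Setting dQ/dM = 0 gives M = 5.249 / 0.494 = 10.63.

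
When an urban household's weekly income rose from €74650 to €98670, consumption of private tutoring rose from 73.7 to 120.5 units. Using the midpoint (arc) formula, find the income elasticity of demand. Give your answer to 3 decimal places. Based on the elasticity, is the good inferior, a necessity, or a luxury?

ΔQ = 120.5 − 73.7 = 46.8; midpoint Q̄ = (73.7 + 120.5)/2 = 97.1.
ΔI = 98670 − 74650 = 24020; midpoint Ī = (74650 + 98670)/2 = 86660.
η = (ΔQ/Q̄) ÷ (ΔI/Ī) = (46.8/97.1) ÷ (24020/86660) = 1.739.
η > 1 ⇒ luxury.

1.739 (luxury)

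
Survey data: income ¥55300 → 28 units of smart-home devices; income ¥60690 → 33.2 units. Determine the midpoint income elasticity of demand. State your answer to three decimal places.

1.828

ΔQ = 33.2 − 28 = 5.2; midpoint Q̄ = (28 + 33.2)/2 = 30.6.
ΔI = 60690 − 55300 = 5390; midpoint Ī = (55300 + 60690)/2 = 57995.
η = (ΔQ/Q̄) ÷ (ΔI/Ī) = (5.2/30.6) ÷ (5390/57995) = 1.828.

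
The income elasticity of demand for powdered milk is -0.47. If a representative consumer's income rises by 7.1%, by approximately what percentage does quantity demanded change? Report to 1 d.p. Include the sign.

-3.3%

%ΔQ ≈ η × %ΔI = -0.47 × 7.1% = -3.3%.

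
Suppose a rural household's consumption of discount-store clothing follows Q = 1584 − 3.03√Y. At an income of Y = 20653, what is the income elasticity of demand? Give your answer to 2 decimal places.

-0.19

At Y = 20653: Q = 1148.554.
dQ/dY = -3.03/(2√Y) = -0.010542 at this income.
η = (dQ/dY)·(Y/Q) = -0.010542 × (20653/1148.554) = -0.19.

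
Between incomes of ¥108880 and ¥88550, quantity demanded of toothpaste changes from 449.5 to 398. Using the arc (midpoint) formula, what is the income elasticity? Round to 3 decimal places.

0.590

ΔQ = 398 − 449.5 = -51.5; midpoint Q̄ = (449.5 + 398)/2 = 423.75.
ΔI = 88550 − 108880 = -20330; midpoint Ī = (108880 + 88550)/2 = 98715.
η = (ΔQ/Q̄) ÷ (ΔI/Ī) = (-51.5/423.75) ÷ (-20330/98715) = 0.590.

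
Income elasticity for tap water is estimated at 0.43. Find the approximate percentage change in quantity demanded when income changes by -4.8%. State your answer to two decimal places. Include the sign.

-2.06%

%ΔQ ≈ η × %ΔI = 0.43 × (-4.8%) = -2.06%.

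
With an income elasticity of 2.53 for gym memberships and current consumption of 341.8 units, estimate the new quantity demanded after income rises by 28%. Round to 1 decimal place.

%ΔQ ≈ η × %ΔI = 2.53 × 28% = 70.84%.
New Q ≈ 341.8 × (1 + 0.7084) = 583.9.

583.9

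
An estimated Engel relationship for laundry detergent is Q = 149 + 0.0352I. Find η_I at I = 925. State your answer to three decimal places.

At I = 925: Q = 181.560.
dQ/dI = 0.0352.
η = (dQ/dI)·(I/Q) = 0.0352 × (925/181.560) = 0.179.

0.179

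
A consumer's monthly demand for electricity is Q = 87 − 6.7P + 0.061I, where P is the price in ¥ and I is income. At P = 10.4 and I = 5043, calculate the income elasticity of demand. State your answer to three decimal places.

0.947

At P = 10.4, I = 5043: Q = 324.943.
Holding P constant, ∂Q/∂I = 0.061.
η_I = (∂Q/∂I)·(I/Q) = 0.061 × (5043/324.943) = 0.947.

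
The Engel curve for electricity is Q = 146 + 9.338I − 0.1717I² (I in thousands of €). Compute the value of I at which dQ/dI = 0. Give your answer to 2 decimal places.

27.19

dQ/dI = 9.338 − 0.3434I.
The good is inferior where dQ/dI < 0. Setting dQ/dI = 0 gives I = 9.338 / 0.3434 = 27.19.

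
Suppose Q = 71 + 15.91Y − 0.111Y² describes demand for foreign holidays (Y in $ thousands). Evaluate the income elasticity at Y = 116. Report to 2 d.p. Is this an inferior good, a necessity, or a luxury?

At Y = 116: Q = 422.9440.
dQ/dY = 15.91 − 0.222Y = -9.84200.
η = (dQ/dY)·(Y/Q) = -9.84200 × (116/422.9440) = -2.70.
η < 0 ⇒ inferior good.

-2.70 (inferior good)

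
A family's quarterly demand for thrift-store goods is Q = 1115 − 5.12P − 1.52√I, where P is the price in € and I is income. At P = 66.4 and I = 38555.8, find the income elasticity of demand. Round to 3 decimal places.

At P = 66.4, I = 38555.8: Q = 476.570.
Holding P constant, ∂Q/∂I = -1.52/(2√I) = -0.00387051.
η_I = (∂Q/∂I)·(I/Q) = -0.00387051 × (38555.8/476.570) = -0.313.

-0.313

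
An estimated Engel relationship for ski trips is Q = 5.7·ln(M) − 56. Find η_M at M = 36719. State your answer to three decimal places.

At M = 36719: Q = 3.913.
dQ/dM = 5.7/M = 0.000155233 at this income.
η = (dQ/dM)·(M/Q) = 0.000155233 × (36719/3.913) = 1.457.

1.457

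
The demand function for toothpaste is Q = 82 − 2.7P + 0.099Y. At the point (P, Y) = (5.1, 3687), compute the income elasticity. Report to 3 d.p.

At P = 5.1, Y = 3687: Q = 433.243.
Holding P constant, ∂Q/∂Y = 0.099.
η_Y = (∂Q/∂Y)·(Y/Q) = 0.099 × (3687/433.243) = 0.843.

0.843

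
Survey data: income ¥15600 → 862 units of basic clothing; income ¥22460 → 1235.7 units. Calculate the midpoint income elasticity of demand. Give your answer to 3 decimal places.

ΔQ = 1235.7 − 862 = 373.7; midpoint Q̄ = (862 + 1235.7)/2 = 1048.85.
ΔI = 22460 − 15600 = 6860; midpoint Ī = (15600 + 22460)/2 = 19030.
η = (ΔQ/Q̄) ÷ (ΔI/Ī) = (373.7/1048.85) ÷ (6860/19030) = 0.988.

0.988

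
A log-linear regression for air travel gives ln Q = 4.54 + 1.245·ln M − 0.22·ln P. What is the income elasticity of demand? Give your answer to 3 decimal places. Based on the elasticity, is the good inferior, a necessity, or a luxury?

1.245 (luxury)

In a log-linear demand, the coefficient on ln M is the income elasticity.
So η = 1.245.
η > 1 ⇒ luxury.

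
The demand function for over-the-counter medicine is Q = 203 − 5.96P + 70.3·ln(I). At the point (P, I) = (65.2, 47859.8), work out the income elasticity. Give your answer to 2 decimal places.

At P = 65.2, I = 47859.8: Q = 571.963.
Holding P constant, ∂Q/∂I = 70.3/I = 0.00146887.
η_I = (∂Q/∂I)·(I/Q) = 0.00146887 × (47859.8/571.963) = 0.12.

0.12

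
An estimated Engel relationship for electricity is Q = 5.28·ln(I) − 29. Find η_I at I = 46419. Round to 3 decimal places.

0.190

At I = 46419: Q = 27.736.
dQ/dI = 5.28/I = 0.000113747 at this income.
η = (dQ/dI)·(I/Q) = 0.000113747 × (46419/27.736) = 0.190.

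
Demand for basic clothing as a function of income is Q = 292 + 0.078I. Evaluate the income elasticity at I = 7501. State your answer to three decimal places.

0.667

At I = 7501: Q = 877.078.
dQ/dI = 0.078.
η = (dQ/dI)·(I/Q) = 0.078 × (7501/877.078) = 0.667.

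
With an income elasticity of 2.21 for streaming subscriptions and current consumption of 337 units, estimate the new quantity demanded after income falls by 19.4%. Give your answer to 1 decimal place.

%ΔQ ≈ η × %ΔI = 2.21 × (-19.4%) = -42.874%.
New Q ≈ 337 × (1 − 0.42874) = 192.5.

192.5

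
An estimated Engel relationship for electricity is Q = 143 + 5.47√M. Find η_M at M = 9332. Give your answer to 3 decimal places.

At M = 9332: Q = 671.414.
dQ/dM = 5.47/(2√M) = 0.028312 at this income.
η = (dQ/dM)·(M/Q) = 0.028312 × (9332/671.414) = 0.394.

0.394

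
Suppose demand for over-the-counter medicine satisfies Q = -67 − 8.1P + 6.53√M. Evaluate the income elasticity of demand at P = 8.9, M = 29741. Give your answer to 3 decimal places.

At P = 8.9, M = 29741: Q = 987.046.
Holding P constant, ∂Q/∂M = 6.53/(2√M) = 0.0189324.
η_M = (∂Q/∂M)·(M/Q) = 0.0189324 × (29741/987.046) = 0.570.

0.570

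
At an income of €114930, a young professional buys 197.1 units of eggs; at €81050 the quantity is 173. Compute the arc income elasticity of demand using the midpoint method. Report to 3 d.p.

ΔQ = 173 − 197.1 = -24.1; midpoint Q̄ = (197.1 + 173)/2 = 185.05.
ΔI = 81050 − 114930 = -33880; midpoint Ī = (114930 + 81050)/2 = 97990.
η = (ΔQ/Q̄) ÷ (ΔI/Ī) = (-24.1/185.05) ÷ (-33880/97990) = 0.377.

0.377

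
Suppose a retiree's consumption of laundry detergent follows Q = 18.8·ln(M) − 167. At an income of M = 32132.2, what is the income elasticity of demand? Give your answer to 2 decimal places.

0.67

At M = 32132.2: Q = 28.099.
dQ/dM = 18.8/M = 0.000585083 at this income.
η = (dQ/dM)·(M/Q) = 0.000585083 × (32132.2/28.099) = 0.67.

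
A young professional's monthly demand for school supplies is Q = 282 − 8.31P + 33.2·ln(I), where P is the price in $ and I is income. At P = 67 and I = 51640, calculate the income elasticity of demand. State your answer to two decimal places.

At P = 67, I = 51640: Q = 85.518.
Holding P constant, ∂Q/∂I = 33.2/I = 0.000642912.
η_I = (∂Q/∂I)·(I/Q) = 0.000642912 × (51640/85.518) = 0.39.

0.39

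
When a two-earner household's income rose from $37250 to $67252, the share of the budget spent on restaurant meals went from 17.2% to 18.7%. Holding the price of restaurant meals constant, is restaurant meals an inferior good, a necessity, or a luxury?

luxury

The budget share rises as income rises, so η > 1.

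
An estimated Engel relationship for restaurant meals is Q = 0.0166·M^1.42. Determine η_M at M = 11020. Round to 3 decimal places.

For Q = A·M^β the income elasticity is constant and equal to β.
Here β = 1.42, so η = 1.420.

1.420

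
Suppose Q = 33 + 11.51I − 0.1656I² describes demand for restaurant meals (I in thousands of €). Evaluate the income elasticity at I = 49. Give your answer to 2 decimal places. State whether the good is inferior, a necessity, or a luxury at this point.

At I = 49: Q = 199.3844.
dQ/dI = 11.51 − 0.3312I = -4.71880.
η = (dQ/dI)·(I/Q) = -4.71880 × (49/199.3844) = -1.16.
η < 0 ⇒ inferior good.

-1.16 (inferior good)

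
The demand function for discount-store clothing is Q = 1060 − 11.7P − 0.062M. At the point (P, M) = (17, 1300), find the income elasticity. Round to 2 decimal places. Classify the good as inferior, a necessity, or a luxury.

At P = 17, M = 1300: Q = 780.500.
Holding P constant, ∂Q/∂M = −0.062.
η_M = (∂Q/∂M)·(M/Q) = -0.062 × (1300/780.500) = -0.10.
Since η < 0, this is an inferior good.

-0.10 (inferior good)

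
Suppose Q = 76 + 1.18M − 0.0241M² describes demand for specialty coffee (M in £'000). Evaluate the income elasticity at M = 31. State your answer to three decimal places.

At M = 31: Q = 89.4199.
dQ/dM = 1.18 − 0.0482M = -0.31420.
η = (dQ/dM)·(M/Q) = -0.31420 × (31/89.4199) = -0.109.

-0.109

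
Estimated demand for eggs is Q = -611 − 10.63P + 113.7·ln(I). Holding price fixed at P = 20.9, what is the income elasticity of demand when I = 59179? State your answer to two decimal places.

0.27

At P = 20.9, I = 59179: Q = 416.205.
Holding P constant, ∂Q/∂I = 113.7/I = 0.00192129.
η_I = (∂Q/∂I)·(I/Q) = 0.00192129 × (59179/416.205) = 0.27.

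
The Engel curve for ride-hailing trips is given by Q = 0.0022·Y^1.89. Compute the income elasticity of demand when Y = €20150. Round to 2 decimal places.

For Q = A·Y^β the income elasticity is constant and equal to β.
Here β = 1.89, so η = 1.89.

1.89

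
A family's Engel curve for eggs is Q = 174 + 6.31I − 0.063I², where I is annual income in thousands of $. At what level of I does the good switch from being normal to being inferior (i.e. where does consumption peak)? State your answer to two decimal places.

50.08

dQ/dI = 6.31 − 0.126I.
The good is inferior where dQ/dI < 0. Setting dQ/dI = 0 gives I = 6.31 / 0.126 = 50.08.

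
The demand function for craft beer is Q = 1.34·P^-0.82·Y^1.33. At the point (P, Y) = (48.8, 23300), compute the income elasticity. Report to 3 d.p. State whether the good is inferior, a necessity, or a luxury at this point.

1.330 (luxury)

For a multiplicative demand Q = A·P^α·Y^β, the income elasticity is β everywhere.
Here β = 1.33, so η = 1.330.
Since η > 1, this is a luxury.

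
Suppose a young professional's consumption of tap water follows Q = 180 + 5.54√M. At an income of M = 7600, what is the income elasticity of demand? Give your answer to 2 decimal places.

At M = 7600: Q = 662.966.
dQ/dM = 5.54/(2√M) = 0.0317741 at this income.
η = (dQ/dM)·(M/Q) = 0.0317741 × (7600/662.966) = 0.36.

0.36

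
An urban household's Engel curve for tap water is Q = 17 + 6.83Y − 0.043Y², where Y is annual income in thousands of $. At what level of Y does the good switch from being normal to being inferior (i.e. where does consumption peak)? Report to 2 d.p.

dQ/dY = 6.83 − 0.086Y.
The good is inferior where dQ/dY < 0. Setting dQ/dY = 0 gives Y = 6.83 / 0.086 = 79.42.

79.42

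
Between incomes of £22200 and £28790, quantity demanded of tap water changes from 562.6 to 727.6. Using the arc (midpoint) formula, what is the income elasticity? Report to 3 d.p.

ΔQ = 727.6 − 562.6 = 165; midpoint Q̄ = (562.6 + 727.6)/2 = 645.1.
ΔI = 28790 − 22200 = 6590; midpoint Ī = (22200 + 28790)/2 = 25495.
η = (ΔQ/Q̄) ÷ (ΔI/Ī) = (165/645.1) ÷ (6590/25495) = 0.990.

0.990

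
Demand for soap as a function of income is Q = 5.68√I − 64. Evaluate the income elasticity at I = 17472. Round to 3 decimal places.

0.547

At I = 17472: Q = 686.792.
dQ/dI = 5.68/(2√I) = 0.0214856 at this income.
η = (dQ/dI)·(I/Q) = 0.0214856 × (17472/686.792) = 0.547.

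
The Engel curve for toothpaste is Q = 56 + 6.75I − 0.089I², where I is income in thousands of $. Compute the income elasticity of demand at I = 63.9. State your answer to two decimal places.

-2.38

At I = 63.9: Q = 123.9193.
dQ/dI = 6.75 − 0.178I = -4.62420.
η = (dQ/dI)·(I/Q) = -4.62420 × (63.9/123.9193) = -2.38.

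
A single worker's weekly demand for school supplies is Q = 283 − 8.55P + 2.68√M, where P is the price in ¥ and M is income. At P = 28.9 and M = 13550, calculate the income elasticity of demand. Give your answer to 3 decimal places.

At P = 28.9, M = 13550: Q = 347.869.
Holding P constant, ∂Q/∂M = 2.68/(2√M) = 0.0115116.
η_M = (∂Q/∂M)·(M/Q) = 0.0115116 × (13550/347.869) = 0.448.

0.448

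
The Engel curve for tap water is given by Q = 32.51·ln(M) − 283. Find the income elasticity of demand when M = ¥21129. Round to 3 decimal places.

0.798

At M = 21129: Q = 40.748.
dQ/dM = 32.51/M = 0.00153864 at this income.
η = (dQ/dM)·(M/Q) = 0.00153864 × (21129/40.748) = 0.798.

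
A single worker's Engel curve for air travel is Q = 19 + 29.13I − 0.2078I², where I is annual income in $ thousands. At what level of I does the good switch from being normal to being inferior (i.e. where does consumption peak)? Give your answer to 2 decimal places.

70.09

dQ/dI = 29.13 − 0.4156I.
The good is inferior where dQ/dI < 0. Setting dQ/dI = 0 gives I = 29.13 / 0.4156 = 70.09.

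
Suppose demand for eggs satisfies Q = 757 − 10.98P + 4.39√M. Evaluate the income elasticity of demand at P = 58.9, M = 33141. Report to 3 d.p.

At P = 58.9, M = 33141: Q = 909.463.
Holding P constant, ∂Q/∂M = 4.39/(2√M) = 0.0120573.
η_M = (∂Q/∂M)·(M/Q) = 0.0120573 × (33141/909.463) = 0.439.

0.439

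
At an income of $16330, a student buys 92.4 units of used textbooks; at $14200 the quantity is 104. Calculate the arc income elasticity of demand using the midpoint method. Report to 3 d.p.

-0.847

ΔQ = 104 − 92.4 = 11.6; midpoint Q̄ = (92.4 + 104)/2 = 98.2.
ΔI = 14200 − 16330 = -2130; midpoint Ī = (16330 + 14200)/2 = 15265.
η = (ΔQ/Q̄) ÷ (ΔI/Ī) = (11.6/98.2) ÷ (-2130/15265) = -0.847.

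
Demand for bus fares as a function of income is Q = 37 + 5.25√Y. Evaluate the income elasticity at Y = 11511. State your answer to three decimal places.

At Y = 11511: Q = 600.269.
dQ/dY = 5.25/(2√Y) = 0.0244666 at this income.
η = (dQ/dY)·(Y/Q) = 0.0244666 × (11511/600.269) = 0.469.

0.469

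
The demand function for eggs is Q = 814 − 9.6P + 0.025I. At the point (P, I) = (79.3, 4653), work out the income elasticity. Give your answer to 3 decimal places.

At P = 79.3, I = 4653: Q = 169.045.
Holding P constant, ∂Q/∂I = 0.025.
η_I = (∂Q/∂I)·(I/Q) = 0.025 × (4653/169.045) = 0.688.

0.688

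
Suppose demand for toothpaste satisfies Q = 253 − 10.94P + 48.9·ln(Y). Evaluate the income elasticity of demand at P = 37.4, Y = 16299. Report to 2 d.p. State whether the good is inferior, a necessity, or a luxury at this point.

At P = 37.4, Y = 16299: Q = 318.118.
Holding P constant, ∂Q/∂Y = 48.9/Y = 0.00300018.
η_Y = (∂Q/∂Y)·(Y/Q) = 0.00300018 × (16299/318.118) = 0.15.
Since 0 < η < 1, this is a necessity.

0.15 (necessity)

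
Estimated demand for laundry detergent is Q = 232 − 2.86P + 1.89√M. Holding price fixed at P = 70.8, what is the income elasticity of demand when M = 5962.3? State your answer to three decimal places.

0.416

At P = 70.8, M = 5962.3: Q = 175.450.
Holding P constant, ∂Q/∂M = 1.89/(2√M) = 0.0122384.
η_M = (∂Q/∂M)·(M/Q) = 0.0122384 × (5962.3/175.450) = 0.416.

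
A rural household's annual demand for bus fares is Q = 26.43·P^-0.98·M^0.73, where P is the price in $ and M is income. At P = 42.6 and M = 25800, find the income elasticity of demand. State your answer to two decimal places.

0.73

For a multiplicative demand Q = A·P^α·M^β, the income elasticity is β everywhere.
Here β = 0.73, so η = 0.73.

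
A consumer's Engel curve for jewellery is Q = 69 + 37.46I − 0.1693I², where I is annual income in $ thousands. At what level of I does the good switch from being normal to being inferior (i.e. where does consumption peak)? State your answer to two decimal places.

dQ/dI = 37.46 − 0.3386I.
The good is inferior where dQ/dI < 0. Setting dQ/dI = 0 gives I = 37.46 / 0.3386 = 110.63.

110.63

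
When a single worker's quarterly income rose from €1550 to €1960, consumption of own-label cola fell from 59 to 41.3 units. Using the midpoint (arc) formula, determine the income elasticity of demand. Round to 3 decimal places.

ΔQ = 41.3 − 59 = -17.7; midpoint Q̄ = (59 + 41.3)/2 = 50.15.
ΔI = 1960 − 1550 = 410; midpoint Ī = (1550 + 1960)/2 = 1755.
η = (ΔQ/Q̄) ÷ (ΔI/Ī) = (-17.7/50.15) ÷ (410/1755) = -1.511.

-1.511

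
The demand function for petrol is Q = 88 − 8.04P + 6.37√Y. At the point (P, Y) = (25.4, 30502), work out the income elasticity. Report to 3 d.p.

At P = 25.4, Y = 30502: Q = 996.293.
Holding P constant, ∂Q/∂Y = 6.37/(2√Y) = 0.0182367.
η_Y = (∂Q/∂Y)·(Y/Q) = 0.0182367 × (30502/996.293) = 0.558.

0.558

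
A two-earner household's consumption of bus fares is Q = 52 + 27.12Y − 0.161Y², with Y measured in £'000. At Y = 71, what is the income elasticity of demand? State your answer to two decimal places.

At Y = 71: Q = 1165.9190.
dQ/dY = 27.12 − 0.322Y = 4.25800.
η = (dQ/dY)·(Y/Q) = 4.25800 × (71/1165.9190) = 0.26.

0.26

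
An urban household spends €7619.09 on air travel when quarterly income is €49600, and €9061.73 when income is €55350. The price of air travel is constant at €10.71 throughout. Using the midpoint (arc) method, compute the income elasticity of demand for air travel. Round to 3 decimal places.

With a constant price, Q₁ = 7619.09/10.71 = 711.400 and Q₂ = 9061.73/10.71 = 846.100 (equivalently, work directly with expenditure since P cancels).
Midpoint %ΔQ = (9061.73 − 7619.09)/8340.41 = 0.17297; midpoint %ΔI = (55350 − 49600)/52475 = 0.10958.
η = 0.17297 / 0.10958 = 1.579.

1.579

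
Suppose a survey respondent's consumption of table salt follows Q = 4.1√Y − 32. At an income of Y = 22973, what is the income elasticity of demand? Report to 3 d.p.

At Y = 22973: Q = 589.431.
dQ/dY = 4.1/(2√Y) = 0.0135252 at this income.
η = (dQ/dY)·(Y/Q) = 0.0135252 × (22973/589.431) = 0.527.

0.527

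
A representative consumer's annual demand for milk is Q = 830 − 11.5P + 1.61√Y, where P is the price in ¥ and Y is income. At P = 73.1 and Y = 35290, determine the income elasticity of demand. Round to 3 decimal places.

At P = 73.1, Y = 35290: Q = 291.799.
Holding P constant, ∂Q/∂Y = 1.61/(2√Y) = 0.00428519.
η_Y = (∂Q/∂Y)·(Y/Q) = 0.00428519 × (35290/291.799) = 0.518.

0.518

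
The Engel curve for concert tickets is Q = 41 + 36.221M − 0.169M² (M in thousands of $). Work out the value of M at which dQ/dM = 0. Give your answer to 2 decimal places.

107.16

dQ/dM = 36.221 − 0.338M.
The good is inferior where dQ/dM < 0. Setting dQ/dM = 0 gives M = 36.221 / 0.338 = 107.16.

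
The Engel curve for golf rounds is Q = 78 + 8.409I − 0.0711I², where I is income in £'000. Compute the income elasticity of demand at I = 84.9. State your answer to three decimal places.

-1.113

At I = 84.9: Q = 279.4346.
dQ/dI = 8.409 − 0.1422I = -3.66378.
η = (dQ/dI)·(I/Q) = -3.66378 × (84.9/279.4346) = -1.113.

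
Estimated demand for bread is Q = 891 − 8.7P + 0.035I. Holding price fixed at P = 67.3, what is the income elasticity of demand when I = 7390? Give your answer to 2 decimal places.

0.46

At P = 67.3, I = 7390: Q = 564.140.
Holding P constant, ∂Q/∂I = 0.035.
η_I = (∂Q/∂I)·(I/Q) = 0.035 × (7390/564.140) = 0.46.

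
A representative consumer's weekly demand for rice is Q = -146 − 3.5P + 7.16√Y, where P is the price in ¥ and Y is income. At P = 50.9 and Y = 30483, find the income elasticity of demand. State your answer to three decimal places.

At P = 50.9, Y = 30483: Q = 925.942.
Holding P constant, ∂Q/∂Y = 7.16/(2√Y) = 0.0205047.
η_Y = (∂Q/∂Y)·(Y/Q) = 0.0205047 × (30483/925.942) = 0.675.

0.675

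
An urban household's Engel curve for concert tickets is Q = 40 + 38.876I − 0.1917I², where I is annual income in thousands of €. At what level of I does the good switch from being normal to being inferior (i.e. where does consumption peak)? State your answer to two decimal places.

dQ/dI = 38.876 − 0.3834I.
The good is inferior where dQ/dI < 0. Setting dQ/dI = 0 gives I = 38.876 / 0.3834 = 101.40.

101.40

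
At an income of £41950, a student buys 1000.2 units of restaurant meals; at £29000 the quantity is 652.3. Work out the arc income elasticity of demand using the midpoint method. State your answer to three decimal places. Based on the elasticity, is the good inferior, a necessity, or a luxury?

ΔQ = 652.3 − 1000.2 = -347.9; midpoint Q̄ = (1000.2 + 652.3)/2 = 826.25.
ΔI = 29000 − 41950 = -12950; midpoint Ī = (41950 + 29000)/2 = 35475.
η = (ΔQ/Q̄) ÷ (ΔI/Ī) = (-347.9/826.25) ÷ (-12950/35475) = 1.153.
η > 1 ⇒ luxury.

1.153 (luxury)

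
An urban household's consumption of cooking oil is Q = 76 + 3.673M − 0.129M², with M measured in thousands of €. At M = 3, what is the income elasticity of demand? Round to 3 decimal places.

0.101

At M = 3: Q = 85.8580.
dQ/dM = 3.673 − 0.258M = 2.89900.
η = (dQ/dM)·(M/Q) = 2.89900 × (3/85.8580) = 0.101.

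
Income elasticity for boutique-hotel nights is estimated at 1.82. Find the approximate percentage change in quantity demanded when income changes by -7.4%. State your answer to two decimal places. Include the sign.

%ΔQ ≈ η × %ΔI = 1.82 × (-7.4%) = -13.47%.

-13.47%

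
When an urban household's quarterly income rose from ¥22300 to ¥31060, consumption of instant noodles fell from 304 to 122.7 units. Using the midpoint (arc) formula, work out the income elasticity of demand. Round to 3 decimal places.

-2.588

ΔQ = 122.7 − 304 = -181.3; midpoint Q̄ = (304 + 122.7)/2 = 213.35.
ΔI = 31060 − 22300 = 8760; midpoint Ī = (22300 + 31060)/2 = 26680.
η = (ΔQ/Q̄) ÷ (ΔI/Ī) = (-181.3/213.35) ÷ (8760/26680) = -2.588.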